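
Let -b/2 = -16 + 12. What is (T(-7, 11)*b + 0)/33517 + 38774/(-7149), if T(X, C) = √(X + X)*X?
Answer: -38774/7149 - 56*I*√14/33517 ≈ -5.4237 - 0.0062515*I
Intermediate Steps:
b = 8 (b = -2*(-16 + 12) = -2*(-4) = 8)
T(X, C) = √2*X^(3/2) (T(X, C) = √(2*X)*X = (√2*√X)*X = √2*X^(3/2))
(T(-7, 11)*b + 0)/33517 + 38774/(-7149) = ((√2*(-7)^(3/2))*8 + 0)/33517 + 38774/(-7149) = ((√2*(-7*I*√7))*8 + 0)*(1/33517) + 38774*(-1/7149) = (-7*I*√14*8 + 0)*(1/33517) - 38774/7149 = (-56*I*√14 + 0)*(1/33517) - 38774/7149 = -56*I*√14*(1/33517) - 38774/7149 = -56*I*√14/33517 - 38774/7149 = -38774/7149 - 56*I*√14/33517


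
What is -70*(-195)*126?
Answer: 1719900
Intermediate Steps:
-70*(-195)*126 = 13650*126 = 1719900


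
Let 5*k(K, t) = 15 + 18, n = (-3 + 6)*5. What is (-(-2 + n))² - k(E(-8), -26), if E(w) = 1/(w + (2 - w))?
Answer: 812/5 ≈ 162.40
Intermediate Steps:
n = 15 (n = 3*5 = 15)
E(w) = ½ (E(w) = 1/2 = ½)
k(K, t) = 33/5 (k(K, t) = (15 + 18)/5 = (⅕)*33 = 33/5)
(-(-2 + n))² - k(E(-8), -26) = (-(-2 + 15))² - 1*33/5 = (-1*13)² - 33/5 = (-13)² - 33/5 = 169 - 33/5 = 812/5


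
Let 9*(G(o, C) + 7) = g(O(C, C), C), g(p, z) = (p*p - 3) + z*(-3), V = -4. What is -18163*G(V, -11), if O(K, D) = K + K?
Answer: -8191513/9 ≈ -9.1017e+5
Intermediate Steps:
O(K, D) = 2*K
g(p, z) = -3 + p**2 - 3*z (g(p, z) = (p**2 - 3) - 3*z = (-3 + p**2) - 3*z = -3 + p**2 - 3*z)
G(o, C) = -22/3 - C/3 + 4*C**2/9 (G(o, C) = -7 + (-3 + (2*C)**2 - 3*C)/9 = -7 + (-3 + 4*C**2 - 3*C)/9 = -7 + (-3 - 3*C + 4*C**2)/9 = -7 + (-1/3 - C/3 + 4*C**2/9) = -22/3 - C/3 + 4*C**2/9)
-18163*G(V, -11) = -18163*(-22/3 - 1/3*(-11) + (4/9)*(-11)**2) = -18163*(-22/3 + 11/3 + (4/9)*121) = -18163*(-22/3 + 11/3 + 484/9) = -18163*451/9 = -8191513/9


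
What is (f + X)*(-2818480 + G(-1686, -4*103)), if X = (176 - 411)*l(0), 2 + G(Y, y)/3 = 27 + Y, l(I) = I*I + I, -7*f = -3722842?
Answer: -10511306641846/7 ≈ -1.5016e+12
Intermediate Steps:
f = 3722842/7 (f = -⅐*(-3722842) = 3722842/7 ≈ 5.3184e+5)
l(I) = I + I² (l(I) = I² + I = I + I²)
G(Y, y) = 75 + 3*Y (G(Y, y) = -6 + 3*(27 + Y) = -6 + (81 + 3*Y) = 75 + 3*Y)
X = 0 (X = (176 - 411)*(0*(1 + 0)) = -0 = -235*0 = 0)
(f + X)*(-2818480 + G(-1686, -4*103)) = (3722842/7 + 0)*(-2818480 + (75 + 3*(-1686))) = 3722842*(-2818480 + (75 - 5058))/7 = 3722842*(-2818480 - 4983)/7 = (3722842/7)*(-2823463) = -10511306641846/7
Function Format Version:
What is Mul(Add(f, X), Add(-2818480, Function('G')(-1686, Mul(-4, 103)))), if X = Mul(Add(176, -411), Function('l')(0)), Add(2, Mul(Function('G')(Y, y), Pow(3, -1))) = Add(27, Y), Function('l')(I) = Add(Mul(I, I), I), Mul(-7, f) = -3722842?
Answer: Rational(-10511306641846, 7) ≈ -1.5016e+12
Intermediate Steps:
f = Rational(3722842, 7) (f = Mul(Rational(-1, 7), -3722842) = Rational(3722842, 7) ≈ 5.3184e+5)
Function('l')(I) = Add(I, Pow(I, 2)) (Function('l')(I) = Add(Pow(I, 2), I) = Add(I, Pow(I, 2)))
Function('G')(Y, y) = Add(75, Mul(3, Y)) (Function('G')(Y, y) = Add(-6, Mul(3, Add(27, Y))) = Add(-6, Add(81, Mul(3, Y))) = Add(75, Mul(3, Y)))
X = 0 (X = Mul(Add(176, -411), Mul(0, Add(1, 0))) = Mul(-235, Mul(0, 1)) = Mul(-235, 0) = 0)
Mul(Add(f, X), Add(-2818480, Function('G')(-1686, Mul(-4, 103)))) = Mul(Add(Rational(3722842, 7), 0), Add(-2818480, Add(75, Mul(3, -1686)))) = Mul(Rational(3722842, 7), Add(-2818480, Add(75, -5058))) = Mul(Rational(3722842, 7), Add(-2818480, -4983)) = Mul(Rational(3722842, 7), -2823463) = Rational(-10511306641846, 7)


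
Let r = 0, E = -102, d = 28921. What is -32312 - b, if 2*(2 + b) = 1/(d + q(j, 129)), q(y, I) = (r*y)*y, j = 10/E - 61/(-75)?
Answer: -1868875021/57842 ≈ -32310.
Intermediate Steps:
j = 304/425 (j = 10/(-102) - 61/(-75) = 10*(-1/102) - 61*(-1/75) = -5/51 + 61/75 = 304/425 ≈ 0.71529)
q(y, I) = 0 (q(y, I) = (0*y)*y = 0*y = 0)
b = -115683/57842 (b = -2 + 1/(2*(28921 + 0)) = -2 + (½)/28921 = -2 + (½)*(1/28921) = -2 + 1/57842 = -115683/57842 ≈ -2.0000)
-32312 - b = -32312 - 1*(-115683/57842) = -32312 + 115683/57842 = -1868875021/57842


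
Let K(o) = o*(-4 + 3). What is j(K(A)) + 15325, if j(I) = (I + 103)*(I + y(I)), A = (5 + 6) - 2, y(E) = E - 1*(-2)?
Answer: 13821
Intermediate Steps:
y(E) = 2 + E (y(E) = E + 2 = 2 + E)
A = 9 (A = 11 - 2 = 9)
K(o) = -o (K(o) = o*(-1) = -o)
j(I) = (2 + 2*I)*(103 + I) (j(I) = (I + 103)*(I + (2 + I)) = (103 + I)*(2 + 2*I) = (2 + 2*I)*(103 + I))
j(K(A)) + 15325 = (206 + 2*(-1*9)**2 + 208*(-1*9)) + 15325 = (206 + 2*(-9)**2 + 208*(-9)) + 15325 = (206 + 2*81 - 1872) + 15325 = (206 + 162 - 1872) + 15325 = -1504 + 15325 = 13821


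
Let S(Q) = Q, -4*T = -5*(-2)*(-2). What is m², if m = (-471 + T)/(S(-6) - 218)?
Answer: 54289/12544 ≈ 4.3279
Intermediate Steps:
T = 5 (T = -(-5*(-2))*(-2)/4 = -5*(-2)/2 = -¼*(-20) = 5)
m = 233/112 (m = (-471 + 5)/(-6 - 218) = -466/(-224) = -466*(-1/224) = 233/112 ≈ 2.0804)
m² = (233/112)² = 54289/12544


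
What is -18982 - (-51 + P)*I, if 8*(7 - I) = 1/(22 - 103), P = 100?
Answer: -12522649/648 ≈ -19325.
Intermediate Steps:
I = 4537/648 (I = 7 - 1/(8*(22 - 103)) = 7 - ⅛/(-81) = 7 - ⅛*(-1/81) = 7 + 1/648 = 4537/648 ≈ 7.0015)
-18982 - (-51 + P)*I = -18982 - (-51 + 100)*4537/648 = -18982 - 49*4537/648 = -18982 - 1*222313/648 = -18982 - 222313/648 = -12522649/648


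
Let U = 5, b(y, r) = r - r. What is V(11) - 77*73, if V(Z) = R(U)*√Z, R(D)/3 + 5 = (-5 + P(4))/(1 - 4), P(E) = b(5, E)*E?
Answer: -5621 - 10*√11 ≈ -5654.2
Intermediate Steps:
b(y, r) = 0
P(E) = 0 (P(E) = 0*E = 0)
R(D) = -10 (R(D) = -15 + 3*((-5 + 0)/(1 - 4)) = -15 + 3*(-5/(-3)) = -15 + 3*(-5*(-⅓)) = -15 + 3*(5/3) = -15 + 5 = -10)
V(Z) = -10*√Z
V(11) - 77*73 = -10*√11 - 77*73 = -10*√11 - 5621 = -5621 - 10*√11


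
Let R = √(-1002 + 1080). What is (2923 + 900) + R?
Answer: 3823 + √78 ≈ 3831.8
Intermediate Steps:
R = √78 ≈ 8.8318
(2923 + 900) + R = (2923 + 900) + √78 = 3823 + √78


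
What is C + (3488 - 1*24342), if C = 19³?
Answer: -13995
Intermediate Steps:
C = 6859
C + (3488 - 1*24342) = 6859 + (3488 - 1*24342) = 6859 + (3488 - 24342) = 6859 - 20854 = -13995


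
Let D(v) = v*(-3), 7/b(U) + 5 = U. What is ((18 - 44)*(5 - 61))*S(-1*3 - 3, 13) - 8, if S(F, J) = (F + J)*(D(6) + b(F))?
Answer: -2089448/11 ≈ -1.8995e+5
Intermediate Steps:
b(U) = 7/(-5 + U)
D(v) = -3*v
S(F, J) = (-18 + 7/(-5 + F))*(F + J) (S(F, J) = (F + J)*(-3*6 + 7/(-5 + F)) = (F + J)*(-18 + 7/(-5 + F)) = (-18 + 7/(-5 + F))*(F + J))
((18 - 44)*(5 - 61))*S(-1*3 - 3, 13) - 8 = ((18 - 44)*(5 - 61))*((7*(-1*3 - 3) + 7*13 - 18*(-5 + (-1*3 - 3))*((-1*3 - 3) + 13))/(-5 + (-1*3 - 3))) - 8 = (-26*(-56))*((7*(-3 - 3) + 91 - 18*(-5 + (-3 - 3))*((-3 - 3) + 13))/(-5 + (-3 - 3))) - 8 = 1456*((7*(-6) + 91 - 18*(-5 - 6)*(-6 + 13))/(-5 - 6)) - 8 = 1456*((-42 + 91 - 18*(-11)*7)/(-11)) - 8 = 1456*(-(-42 + 91 + 1386)/11) - 8 = 1456*(-1/11*1435) - 8 = 1456*(-1435/11) - 8 = -2089360/11 - 8 = -2089448/11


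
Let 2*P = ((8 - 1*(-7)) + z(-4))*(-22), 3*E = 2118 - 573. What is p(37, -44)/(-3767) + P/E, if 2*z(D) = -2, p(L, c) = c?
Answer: -557458/1940005 ≈ -0.28735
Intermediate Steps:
E = 515 (E = (2118 - 573)/3 = (⅓)*1545 = 515)
z(D) = -1 (z(D) = (½)*(-2) = -1)
P = -154 (P = (((8 - 1*(-7)) - 1)*(-22))/2 = (((8 + 7) - 1)*(-22))/2 = ((15 - 1)*(-22))/2 = (14*(-22))/2 = (½)*(-308) = -154)
p(37, -44)/(-3767) + P/E = -44/(-3767) - 154/515 = -44*(-1/3767) - 154*1/515 = 44/3767 - 154/515 = -557458/1940005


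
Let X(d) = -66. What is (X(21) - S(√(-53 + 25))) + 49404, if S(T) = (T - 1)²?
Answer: 49365 + 4*I*√7 ≈ 49365.0 + 10.583*I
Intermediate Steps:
S(T) = (-1 + T)²
(X(21) - S(√(-53 + 25))) + 49404 = (-66 - (-1 + √(-53 + 25))²) + 49404 = (-66 - (-1 + √(-28))²) + 49404 = (-66 - (-1 + 2*I*√7)²) + 49404 = 49338 - (-1 + 2*I*√7)²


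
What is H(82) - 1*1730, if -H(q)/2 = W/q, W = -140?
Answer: -70790/41 ≈ -1726.6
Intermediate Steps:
H(q) = 280/q (H(q) = -(-280)/q = 280/q)
H(82) - 1*1730 = 280/82 - 1*1730 = 280*(1/82) - 1730 = 140/41 - 1730 = -70790/41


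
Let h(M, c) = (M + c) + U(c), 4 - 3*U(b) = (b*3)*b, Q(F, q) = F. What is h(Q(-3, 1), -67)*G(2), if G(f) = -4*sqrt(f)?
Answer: 54692*sqrt(2)/3 ≈ 25782.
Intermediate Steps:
U(b) = 4/3 - b**2 (U(b) = 4/3 - b*3*b/3 = 4/3 - 3*b*b/3 = 4/3 - b**2)
h(M, c) = 4/3 + M + c - c**2 (h(M, c) = (M + c) + (4/3 - c**2) = 4/3 + M + c - c**2)
h(Q(-3, 1), -67)*G(2) = (4/3 - 3 - 67 - 1*(-67)**2)*(-4*sqrt(2)) = (4/3 - 3 - 67 - 1*4489)*(-4*sqrt(2)) = (4/3 - 3 - 67 - 4489)*(-4*sqrt(2)) = -(-54692)*sqrt(2)/3 = 54692*sqrt(2)/3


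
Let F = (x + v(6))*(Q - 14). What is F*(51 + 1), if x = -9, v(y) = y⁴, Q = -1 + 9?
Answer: -401544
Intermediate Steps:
Q = 8
F = -7722 (F = (-9 + 6⁴)*(8 - 14) = (-9 + 1296)*(-6) = 1287*(-6) = -7722)
F*(51 + 1) = -7722*(51 + 1) = -7722*52 = -401544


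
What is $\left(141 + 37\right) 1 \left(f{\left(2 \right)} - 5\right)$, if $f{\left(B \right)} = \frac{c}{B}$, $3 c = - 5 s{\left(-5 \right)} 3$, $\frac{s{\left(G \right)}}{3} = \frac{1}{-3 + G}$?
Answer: $- \frac{5785}{8} \approx -723.13$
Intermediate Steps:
$s{\left(G \right)} = \frac{3}{-3 + G}$
$c = \frac{15}{8}$ ($c = \frac{- 5 \frac{3}{-3 - 5} \cdot 3}{3} = \frac{- 5 \frac{3}{-8} \cdot 3}{3} = \frac{- 5 \cdot 3 \left(- \frac{1}{8}\right) 3}{3} = \frac{\left(-5\right) \left(- \frac{3}{8}\right) 3}{3} = \frac{\frac{15}{8} \cdot 3}{3} = \frac{1}{3} \cdot \frac{45}{8} = \frac{15}{8} \approx 1.875$)
$f{\left(B \right)} = \frac{15}{8 B}$
$\left(141 + 37\right) 1 \left(f{\left(2 \right)} - 5\right) = \left(141 + 37\right) 1 \left(\frac{15}{8 \cdot 2} - 5\right) = 178 \cdot 1 \left(\frac{15}{8} \cdot \frac{1}{2} - 5\right) = 178 \cdot 1 \left(\frac{15}{16} - 5\right) = 178 \cdot 1 \left(- \frac{65}{16}\right) = 178 \left(- \frac{65}{16}\right) = - \frac{5785}{8}$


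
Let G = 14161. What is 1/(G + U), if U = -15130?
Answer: -1/969 ≈ -0.0010320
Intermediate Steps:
1/(G + U) = 1/(14161 - 15130) = 1/(-969) = -1/969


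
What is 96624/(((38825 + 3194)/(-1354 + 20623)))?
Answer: 1861847856/42019 ≈ 44310.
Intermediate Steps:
96624/(((38825 + 3194)/(-1354 + 20623))) = 96624/((42019/19269)) = 96624/((42019*(1/19269))) = 96624/(42019/19269) = 96624*(19269/42019) = 1861847856/42019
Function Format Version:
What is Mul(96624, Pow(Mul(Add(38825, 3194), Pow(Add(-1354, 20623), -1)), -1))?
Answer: Rational(1861847856, 42019) ≈ 44310.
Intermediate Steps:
Mul(96624, Pow(Mul(Add(38825, 3194), Pow(Add(-1354, 20623), -1)), -1)) = Mul(96624, Pow(Mul(42019, Pow(19269, -1)), -1)) = Mul(96624, Pow(Mul(42019, Rational(1, 19269)), -1)) = Mul(96624, Pow(Rational(42019, 19269), -1)) = Mul(96624, Rational(19269, 42019)) = Rational(1861847856, 42019)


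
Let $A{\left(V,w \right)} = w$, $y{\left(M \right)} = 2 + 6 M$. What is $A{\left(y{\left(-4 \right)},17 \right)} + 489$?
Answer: $506$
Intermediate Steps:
$A{\left(y{\left(-4 \right)},17 \right)} + 489 = 17 + 489 = 506$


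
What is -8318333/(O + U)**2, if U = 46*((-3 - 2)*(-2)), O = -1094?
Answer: -8318333/401956 ≈ -20.695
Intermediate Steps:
U = 460 (U = 46*(-5*(-2)) = 46*10 = 460)
-8318333/(O + U)**2 = -8318333/(-1094 + 460)**2 = -8318333/((-634)**2) = -8318333/401956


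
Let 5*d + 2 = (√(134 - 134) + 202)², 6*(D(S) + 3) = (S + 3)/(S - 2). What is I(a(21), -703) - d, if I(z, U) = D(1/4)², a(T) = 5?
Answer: -71878123/8820 ≈ -8149.4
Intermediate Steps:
D(S) = -3 + (3 + S)/(6*(-2 + S)) (D(S) = -3 + ((S + 3)/(S - 2))/6 = -3 + ((3 + S)/(-2 + S))/6 = -3 + (3 + S)/(6*(-2 + S)))
I(z, U) = 19321/1764 (I(z, U) = ((39 - 17/4)/(6*(-2 + 1/4)))² = ((39 - 17*¼)/(6*(-2 + ¼)))² = ((39 - 17/4)/(6*(-7/4)))² = ((⅙)*(-4/7)*(139/4))² = (-139/42)² = 19321/1764)
d = 40802/5 (d = -⅖ + (√(134 - 134) + 202)²/5 = -⅖ + (√0 + 202)²/5 = -⅖ + (0 + 202)²/5 = -⅖ + (⅕)*202² = -⅖ + (⅕)*40804 = -⅖ + 40804/5 = 40802/5 ≈ 8160.4)
I(a(21), -703) - d = 19321/1764 - 1*40802/5 = 19321/1764 - 40802/5 = -71878123/8820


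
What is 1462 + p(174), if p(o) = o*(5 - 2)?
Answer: 1984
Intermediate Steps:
p(o) = 3*o (p(o) = o*3 = 3*o)
1462 + p(174) = 1462 + 3*174 = 1462 + 522 = 1984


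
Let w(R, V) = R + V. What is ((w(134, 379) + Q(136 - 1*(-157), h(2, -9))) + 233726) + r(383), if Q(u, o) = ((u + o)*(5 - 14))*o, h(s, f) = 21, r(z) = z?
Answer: 175276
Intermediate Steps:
Q(u, o) = o*(-9*o - 9*u) (Q(u, o) = ((o + u)*(-9))*o = (-9*o - 9*u)*o = o*(-9*o - 9*u))
((w(134, 379) + Q(136 - 1*(-157), h(2, -9))) + 233726) + r(383) = (((134 + 379) - 9*21*(21 + (136 - 1*(-157)))) + 233726) + 383 = ((513 - 9*21*(21 + (136 + 157))) + 233726) + 383 = ((513 - 9*21*(21 + 293)) + 233726) + 383 = ((513 - 9*21*314) + 233726) + 383 = ((513 - 59346) + 233726) + 383 = (-58833 + 233726) + 383 = 174893 + 383 = 175276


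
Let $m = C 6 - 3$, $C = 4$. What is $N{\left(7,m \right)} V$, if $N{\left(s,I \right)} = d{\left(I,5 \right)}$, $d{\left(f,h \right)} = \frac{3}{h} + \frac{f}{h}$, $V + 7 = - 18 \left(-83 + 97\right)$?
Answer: $- \frac{6216}{5} \approx -1243.2$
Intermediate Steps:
$m = 21$ ($m = 4 \cdot 6 - 3 = 24 - 3 = 21$)
$V = -259$ ($V = -7 - 18 \left(-83 + 97\right) = -7 - 252 = -259$)
$N{\left(s,I \right)} = \frac{3}{5} + \frac{I}{5}$ ($N{\left(s,I \right)} = \frac{3 + I}{5} = \frac{3}{5} + \frac{I}{5}$)
$N{\left(7,m \right)} V = \left(\frac{3}{5} + \frac{1}{5} \cdot 21\right) \left(-259\right) = \left(\frac{3}{5} + \frac{21}{5}\right) \left(-259\right) = \frac{24}{5} \left(-259\right) = - \frac{6216}{5}$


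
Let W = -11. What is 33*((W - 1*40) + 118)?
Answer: 2211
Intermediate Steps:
33*((W - 1*40) + 118) = 33*((-11 - 1*40) + 118) = 33*((-11 - 40) + 118) = 33*(-51 + 118) = 33*67 = 2211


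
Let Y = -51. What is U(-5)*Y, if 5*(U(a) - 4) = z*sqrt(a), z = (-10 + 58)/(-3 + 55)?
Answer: -204 - 612*I*sqrt(5)/65 ≈ -204.0 - 21.053*I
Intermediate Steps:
z = 12/13 (z = 48/52 = 48*(1/52) = 12/13 ≈ 0.92308)
U(a) = 4 + 12*sqrt(a)/65 (U(a) = 4 + (12*sqrt(a)/13)/5 = 4 + 12*sqrt(a)/65)
U(-5)*Y = (4 + 12*sqrt(-5)/65)*(-51) = (4 + 12*(I*sqrt(5))/65)*(-51) = (4 + 12*I*sqrt(5)/65)*(-51) = -204 - 612*I*sqrt(5)/65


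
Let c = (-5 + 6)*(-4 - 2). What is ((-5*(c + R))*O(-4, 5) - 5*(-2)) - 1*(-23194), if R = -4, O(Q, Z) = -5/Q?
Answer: 46533/2 ≈ 23267.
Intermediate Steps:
c = -6 (c = 1*(-6) = -6)
((-5*(c + R))*O(-4, 5) - 5*(-2)) - 1*(-23194) = ((-5*(-6 - 4))*(-5/(-4)) - 5*(-2)) - 1*(-23194) = ((-5*(-10))*(-5*(-¼)) + 10) + 23194 = (50*(5/4) + 10) + 23194 = (125/2 + 10) + 23194 = 145/2 + 23194 = 46533/2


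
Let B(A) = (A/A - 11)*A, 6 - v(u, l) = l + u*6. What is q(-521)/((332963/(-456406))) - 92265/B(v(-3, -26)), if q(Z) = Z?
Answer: 29922918839/33296300 ≈ 898.69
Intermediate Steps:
v(u, l) = 6 - l - 6*u (v(u, l) = 6 - (l + u*6) = 6 - (l + 6*u) = 6 + (-l - 6*u) = 6 - l - 6*u)
B(A) = -10*A (B(A) = (1 - 11)*A = -10*A)
q(-521)/((332963/(-456406))) - 92265/B(v(-3, -26)) = -521/(332963/(-456406)) - 92265*(-1/(10*(6 - 1*(-26) - 6*(-3)))) = -521/(332963*(-1/456406)) - 92265*(-1/(10*(6 + 26 + 18))) = -521/(-332963/456406) - 92265/((-10*50)) = -521*(-456406/332963) - 92265/(-500) = 237787526/332963 - 92265*(-1/500) = 237787526/332963 + 18453/100 = 29922918839/33296300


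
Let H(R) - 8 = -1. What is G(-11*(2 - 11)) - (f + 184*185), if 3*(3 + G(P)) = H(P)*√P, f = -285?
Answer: -33758 + 7*√11 ≈ -33735.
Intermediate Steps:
H(R) = 7 (H(R) = 8 - 1 = 7)
G(P) = -3 + 7*√P/3 (G(P) = -3 + (7*√P)/3 = -3 + 7*√P/3)
G(-11*(2 - 11)) - (f + 184*185) = (-3 + 7*√(-11*(2 - 11))/3) - (-285 + 184*185) = (-3 + 7*√(-11*(-9))/3) - (-285 + 34040) = (-3 + 7*√99/3) - 1*33755 = (-3 + 7*(3*√11)/3) - 33755 = (-3 + 7*√11) - 33755 = -33758 + 7*√11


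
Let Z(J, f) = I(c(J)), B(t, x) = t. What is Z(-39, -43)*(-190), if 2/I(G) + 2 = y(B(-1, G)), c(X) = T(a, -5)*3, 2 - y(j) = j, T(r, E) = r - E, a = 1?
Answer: -380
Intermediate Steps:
y(j) = 2 - j
c(X) = 18 (c(X) = (1 - 1*(-5))*3 = (1 + 5)*3 = 6*3 = 18)
I(G) = 2 (I(G) = 2/(-2 + (2 - 1*(-1))) = 2/(-2 + (2 + 1)) = 2/(-2 + 3) = 2/1 = 2*1 = 2)
Z(J, f) = 2
Z(-39, -43)*(-190) = 2*(-190) = -380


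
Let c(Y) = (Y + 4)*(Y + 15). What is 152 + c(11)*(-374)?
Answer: -145708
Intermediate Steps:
c(Y) = (4 + Y)*(15 + Y)
152 + c(11)*(-374) = 152 + (60 + 11² + 19*11)*(-374) = 152 + (60 + 121 + 209)*(-374) = 152 + 390*(-374) = 152 - 145860 = -145708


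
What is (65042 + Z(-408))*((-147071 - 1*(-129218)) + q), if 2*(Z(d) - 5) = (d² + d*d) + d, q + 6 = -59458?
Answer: -17883963319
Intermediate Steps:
q = -59464 (q = -6 - 59458 = -59464)
Z(d) = 5 + d² + d/2 (Z(d) = 5 + ((d² + d*d) + d)/2 = 5 + ((d² + d²) + d)/2 = 5 + (2*d² + d)/2 = 5 + (d + 2*d²)/2 = 5 + (d² + d/2) = 5 + d² + d/2)
(65042 + Z(-408))*((-147071 - 1*(-129218)) + q) = (65042 + (5 + (-408)² + (½)*(-408)))*((-147071 - 1*(-129218)) - 59464) = (65042 + (5 + 166464 - 204))*((-147071 + 129218) - 59464) = (65042 + 166265)*(-17853 - 59464) = 231307*(-77317) = -17883963319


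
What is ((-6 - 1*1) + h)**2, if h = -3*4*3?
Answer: 1849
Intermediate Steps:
h = -36 (h = -12*3 = -36)
((-6 - 1*1) + h)**2 = ((-6 - 1*1) - 36)**2 = ((-6 - 1) - 36)**2 = (-7 - 36)**2 = (-43)**2 = 1849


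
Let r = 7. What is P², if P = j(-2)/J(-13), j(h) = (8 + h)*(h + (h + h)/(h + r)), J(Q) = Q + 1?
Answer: 49/25 ≈ 1.9600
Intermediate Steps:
J(Q) = 1 + Q
j(h) = (8 + h)*(h + 2*h/(7 + h)) (j(h) = (8 + h)*(h + (h + h)/(h + 7)) = (8 + h)*(h + (2*h)/(7 + h)) = (8 + h)*(h + 2*h/(7 + h)))
P = 7/5 (P = (-2*(72 + (-2)² + 17*(-2))/(7 - 2))/(1 - 13) = -2*(72 + 4 - 34)/5/(-12) = -2*⅕*42*(-1/12) = -84/5*(-1/12) = 7/5 ≈ 1.4000)
P² = (7/5)² = 49/25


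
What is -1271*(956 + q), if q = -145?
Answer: -1030781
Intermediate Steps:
-1271*(956 + q) = -1271*(956 - 145) = -1271*811 = -1030781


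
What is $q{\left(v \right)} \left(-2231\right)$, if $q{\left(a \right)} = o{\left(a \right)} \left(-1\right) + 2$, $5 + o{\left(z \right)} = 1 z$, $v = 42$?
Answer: $78085$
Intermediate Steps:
$o{\left(z \right)} = -5 + z$ ($o{\left(z \right)} = -5 + 1 z = -5 + z$)
$q{\left(a \right)} = 7 - a$ ($q{\left(a \right)} = \left(-5 + a\right) \left(-1\right) + 2 = \left(5 - a\right) + 2 = 7 - a$)
$q{\left(v \right)} \left(-2231\right) = \left(7 - 42\right) \left(-2231\right) = \left(-35\right) \left(-2231\right) = 78085$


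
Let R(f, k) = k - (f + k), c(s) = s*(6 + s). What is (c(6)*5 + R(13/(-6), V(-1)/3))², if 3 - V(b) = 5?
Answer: 4721929/36 ≈ 1.3116e+5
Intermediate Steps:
V(b) = -2 (V(b) = 3 - 1*5 = 3 - 5 = -2)
R(f, k) = -f (R(f, k) = k + (-f - k) = -f)
(c(6)*5 + R(13/(-6), V(-1)/3))² = ((6*(6 + 6))*5 - 13/(-6))² = ((6*12)*5 - 13*(-1)/6)² = (72*5 - 1*(-13/6))² = (360 + 13/6)² = (2173/6)² = 4721929/36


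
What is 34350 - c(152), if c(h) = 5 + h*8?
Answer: 33129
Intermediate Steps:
c(h) = 5 + 8*h
34350 - c(152) = 34350 - (5 + 8*152) = 34350 - (5 + 1216) = 34350 - 1*1221 = 34350 - 1221 = 33129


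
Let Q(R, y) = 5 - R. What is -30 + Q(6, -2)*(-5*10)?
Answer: 20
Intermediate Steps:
-30 + Q(6, -2)*(-5*10) = -30 + (5 - 1*6)*(-5*10) = -30 + (5 - 6)*(-50) = -30 - 1*(-50) = -30 + 50 = 20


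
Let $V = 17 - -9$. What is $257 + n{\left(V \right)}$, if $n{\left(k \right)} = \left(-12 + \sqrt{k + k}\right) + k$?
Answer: $271 + 2 \sqrt{13} \approx 278.21$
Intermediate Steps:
$V = 26$ ($V = 17 + 9 = 26$)
$n{\left(k \right)} = -12 + k + \sqrt{2} \sqrt{k}$ ($n{\left(k \right)} = \left(-12 + \sqrt{2 k}\right) + k = \left(-12 + \sqrt{2} \sqrt{k}\right) + k = -12 + k + \sqrt{2} \sqrt{k}$)
$257 + n{\left(V \right)} = 257 + \left(-12 + 26 + \sqrt{2} \sqrt{26}\right) = 257 + \left(-12 + 26 + 2 \sqrt{13}\right) = 257 + \left(14 + 2 \sqrt{13}\right) = 271 + 2 \sqrt{13}$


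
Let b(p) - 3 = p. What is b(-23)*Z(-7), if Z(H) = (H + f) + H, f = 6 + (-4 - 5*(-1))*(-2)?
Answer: 200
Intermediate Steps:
b(p) = 3 + p
f = 4 (f = 6 + (-4 + 5)*(-2) = 6 + 1*(-2) = 6 - 2 = 4)
Z(H) = 4 + 2*H (Z(H) = (H + 4) + H = (4 + H) + H = 4 + 2*H)
b(-23)*Z(-7) = (3 - 23)*(4 + 2*(-7)) = -20*(4 - 14) = -20*(-10) = 200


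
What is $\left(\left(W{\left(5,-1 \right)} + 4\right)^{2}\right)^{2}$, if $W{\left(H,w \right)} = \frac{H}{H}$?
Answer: $625$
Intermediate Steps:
$W{\left(H,w \right)} = 1$
$\left(\left(W{\left(5,-1 \right)} + 4\right)^{2}\right)^{2} = \left(\left(1 + 4\right)^{2}\right)^{2} = \left(5^{2}\right)^{2} = 25^{2} = 625$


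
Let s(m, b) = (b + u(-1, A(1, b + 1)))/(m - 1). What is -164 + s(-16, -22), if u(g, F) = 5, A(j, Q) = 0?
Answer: -163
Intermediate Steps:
s(m, b) = (5 + b)/(-1 + m) (s(m, b) = (b + 5)/(m - 1) = (5 + b)/(-1 + m))
-164 + s(-16, -22) = -164 + (5 - 22)/(-1 - 16) = -164 - 17/(-17) = -164 - 1/17*(-17) = -164 + 1 = -163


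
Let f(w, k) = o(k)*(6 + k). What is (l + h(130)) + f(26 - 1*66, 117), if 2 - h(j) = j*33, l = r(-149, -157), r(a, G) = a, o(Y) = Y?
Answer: 9954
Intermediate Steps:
l = -149
h(j) = 2 - 33*j (h(j) = 2 - j*33 = 2 - 33*j)
f(w, k) = k*(6 + k)
(l + h(130)) + f(26 - 1*66, 117) = (-149 + (2 - 33*130)) + 117*(6 + 117) = (-149 + (2 - 4290)) + 117*123 = (-149 - 4288) + 14391 = -4437 + 14391 = 9954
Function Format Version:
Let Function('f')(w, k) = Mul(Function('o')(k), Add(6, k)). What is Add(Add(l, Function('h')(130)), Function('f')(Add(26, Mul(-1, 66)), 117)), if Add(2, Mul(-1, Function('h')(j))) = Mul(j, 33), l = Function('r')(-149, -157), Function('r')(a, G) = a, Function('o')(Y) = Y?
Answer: 9954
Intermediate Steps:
l = -149
Function('h')(j) = Add(2, Mul(-33, j)) (Function('h')(j) = Add(2, Mul(-1, Mul(j, 33))) = Add(2, Mul(-1, Mul(33, j))) = Add(2, Mul(-33, j)))
Function('f')(w, k) = Mul(k, Add(6, k))
Add(Add(l, Function('h')(130)), Function('f')(Add(26, Mul(-1, 66)), 117)) = Add(Add(-149, Add(2, Mul(-33, 130))), Mul(117, Add(6, 117))) = Add(Add(-149, Add(2, -4290)), Mul(117, 123)) = Add(Add(-149, -4288), 14391) = Add(-4437, 14391) = 9954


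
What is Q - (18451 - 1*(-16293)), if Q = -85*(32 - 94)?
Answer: -29474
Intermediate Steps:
Q = 5270 (Q = -85*(-62) = 5270)
Q - (18451 - 1*(-16293)) = 5270 - (18451 - 1*(-16293)) = 5270 - (18451 + 16293) = 5270 - 1*34744 = 5270 - 34744 = -29474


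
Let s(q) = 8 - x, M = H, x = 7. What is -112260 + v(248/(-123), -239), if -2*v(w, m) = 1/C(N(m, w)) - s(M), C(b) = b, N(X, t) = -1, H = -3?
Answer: -112259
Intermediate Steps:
M = -3
s(q) = 1 (s(q) = 8 - 1*7 = 8 - 7 = 1)
v(w, m) = 1 (v(w, m) = -(1/(-1) - 1*1)/2 = -(-1 - 1)/2 = -1/2*(-2) = 1)
-112260 + v(248/(-123), -239) = -112260 + 1 = -112259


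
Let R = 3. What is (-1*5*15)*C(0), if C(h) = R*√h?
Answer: 0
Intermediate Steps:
C(h) = 3*√h
(-1*5*15)*C(0) = (-1*5*15)*(3*√0) = (-5*15)*(3*0) = -75*0 = 0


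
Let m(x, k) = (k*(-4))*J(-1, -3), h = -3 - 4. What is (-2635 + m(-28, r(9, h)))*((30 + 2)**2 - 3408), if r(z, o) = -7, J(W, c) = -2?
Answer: 6415344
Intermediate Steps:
h = -7
m(x, k) = 8*k (m(x, k) = (k*(-4))*(-2) = -4*k*(-2) = 8*k)
(-2635 + m(-28, r(9, h)))*((30 + 2)**2 - 3408) = (-2635 + 8*(-7))*((30 + 2)**2 - 3408) = (-2635 - 56)*(32**2 - 3408) = -2691*(1024 - 3408) = -2691*(-2384) = 6415344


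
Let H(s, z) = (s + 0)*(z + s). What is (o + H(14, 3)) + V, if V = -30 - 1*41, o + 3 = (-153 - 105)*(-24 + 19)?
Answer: 1454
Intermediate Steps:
H(s, z) = s*(s + z)
o = 1287 (o = -3 + (-153 - 105)*(-24 + 19) = -3 - 258*(-5) = -3 + 1290 = 1287)
V = -71 (V = -30 - 41 = -71)
(o + H(14, 3)) + V = (1287 + 14*(14 + 3)) - 71 = (1287 + 14*17) - 71 = (1287 + 238) - 71 = 1525 - 71 = 1454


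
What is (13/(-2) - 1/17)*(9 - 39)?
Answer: 3345/17 ≈ 196.76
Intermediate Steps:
(13/(-2) - 1/17)*(9 - 39) = (13*(-1/2) - 1*1/17)*(-30) = (-13/2 - 1/17)*(-30) = -223/34*(-30) = 3345/17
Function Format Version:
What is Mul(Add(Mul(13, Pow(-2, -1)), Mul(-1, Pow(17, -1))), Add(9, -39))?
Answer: Rational(3345, 17) ≈ 196.76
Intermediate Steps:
Mul(Add(Mul(13, Pow(-2, -1)), Mul(-1, Pow(17, -1))), Add(9, -39)) = Mul(Add(Mul(13, Rational(-1, 2)), Mul(-1, Rational(1, 17))), -30) = Mul(Add(Rational(-13, 2), Rational(-1, 17)), -30) = Mul(Rational(-223, 34), -30) = Rational(3345, 17)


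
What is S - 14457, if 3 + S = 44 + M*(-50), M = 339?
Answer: -31366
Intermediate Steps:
S = -16909 (S = -3 + (44 + 339*(-50)) = -3 + (44 - 16950) = -3 - 16906 = -16909)
S - 14457 = -16909 - 14457 = -31366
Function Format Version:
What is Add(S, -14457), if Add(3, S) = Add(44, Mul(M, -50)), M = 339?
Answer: -31366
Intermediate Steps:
S = -16909 (S = Add(-3, Add(44, Mul(339, -50))) = Add(-3, Add(44, -16950)) = Add(-3, -16906) = -16909)
Add(S, -14457) = Add(-16909, -14457) = -31366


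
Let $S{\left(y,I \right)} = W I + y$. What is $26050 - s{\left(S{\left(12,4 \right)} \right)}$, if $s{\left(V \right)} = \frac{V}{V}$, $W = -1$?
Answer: $26049$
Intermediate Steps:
$S{\left(y,I \right)} = y - I$ ($S{\left(y,I \right)} = - I + y = y - I$)
$s{\left(V \right)} = 1$
$26050 - s{\left(S{\left(12,4 \right)} \right)} = 26050 - 1 = 26049$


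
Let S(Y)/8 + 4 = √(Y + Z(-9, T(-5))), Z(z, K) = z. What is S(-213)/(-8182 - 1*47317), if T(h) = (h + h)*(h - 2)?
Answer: 32/55499 - 8*I*√222/55499 ≈ 0.00057659 - 0.0021477*I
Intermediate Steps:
T(h) = 2*h*(-2 + h) (T(h) = (2*h)*(-2 + h) = 2*h*(-2 + h))
S(Y) = -32 + 8*√(-9 + Y) (S(Y) = -32 + 8*√(Y - 9) = -32 + 8*√(-9 + Y))
S(-213)/(-8182 - 1*47317) = (-32 + 8*√(-9 - 213))/(-8182 - 1*47317) = (-32 + 8*√(-222))/(-8182 - 47317) = (-32 + 8*(I*√222))/(-55499) = (-32 + 8*I*√222)*(-1/55499) = 32/55499 - 8*I*√222/55499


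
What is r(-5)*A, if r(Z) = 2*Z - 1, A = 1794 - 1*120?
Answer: -18414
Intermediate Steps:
A = 1674 (A = 1794 - 120 = 1674)
r(Z) = -1 + 2*Z
r(-5)*A = (-1 + 2*(-5))*1674 = (-1 - 10)*1674 = -11*1674 = -18414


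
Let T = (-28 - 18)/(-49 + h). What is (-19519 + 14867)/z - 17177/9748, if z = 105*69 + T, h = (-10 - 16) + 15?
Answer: -5094246901/2118952004 ≈ -2.4041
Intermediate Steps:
h = -11 (h = -26 + 15 = -11)
T = 23/30 (T = (-28 - 18)/(-49 - 11) = -46/(-60) = -46*(-1/60) = 23/30 ≈ 0.76667)
z = 217373/30 (z = 105*69 + 23/30 = 7245 + 23/30 = 217373/30 ≈ 7245.8)
(-19519 + 14867)/z - 17177/9748 = (-19519 + 14867)/(217373/30) - 17177/9748 = -4652*30/217373 - 17177*1/9748 = -139560/217373 - 17177/9748 = -5094246901/2118952004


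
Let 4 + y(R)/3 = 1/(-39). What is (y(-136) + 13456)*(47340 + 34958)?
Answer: 14383303758/13 ≈ 1.1064e+9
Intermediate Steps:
y(R) = -157/13 (y(R) = -12 + 3/(-39) = -12 + 3*(-1/39) = -12 - 1/13 = -157/13)
(y(-136) + 13456)*(47340 + 34958) = (-157/13 + 13456)*(47340 + 34958) = (174771/13)*82298 = 14383303758/13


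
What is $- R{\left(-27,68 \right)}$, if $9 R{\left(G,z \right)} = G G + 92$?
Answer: $- \frac{821}{9} \approx -91.222$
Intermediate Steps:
$R{\left(G,z \right)} = \frac{92}{9} + \frac{G^{2}}{9}$ ($R{\left(G,z \right)} = \frac{G G + 92}{9} = \frac{G^{2} + 92}{9} = \frac{92 + G^{2}}{9} = \frac{92}{9} + \frac{G^{2}}{9}$)
$- R{\left(-27,68 \right)} = - (\frac{92}{9} + \frac{\left(-27\right)^{2}}{9}) = - (\frac{92}{9} + \frac{1}{9} \cdot 729) = - (\frac{92}{9} + 81) = \left(-1\right) \frac{821}{9} = - \frac{821}{9}$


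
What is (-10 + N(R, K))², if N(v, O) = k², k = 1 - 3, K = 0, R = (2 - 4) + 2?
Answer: 36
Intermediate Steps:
R = 0 (R = -2 + 2 = 0)
k = -2
N(v, O) = 4 (N(v, O) = (-2)² = 4)
(-10 + N(R, K))² = (-10 + 4)² = (-6)² = 36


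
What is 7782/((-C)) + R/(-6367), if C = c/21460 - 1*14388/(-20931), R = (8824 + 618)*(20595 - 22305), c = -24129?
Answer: 8474998128602340/416566533391 ≈ 20345.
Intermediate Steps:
R = -16145820 (R = 9442*(-1710) = -16145820)
C = -65425873/149726420 (C = -24129/21460 - 1*14388/(-20931) = -24129*1/21460 - 14388*(-1/20931) = -24129/21460 + 4796/6977 = -65425873/149726420 ≈ -0.43697)
7782/((-C)) + R/(-6367) = 7782/((-1*(-65425873/149726420))) - 16145820/(-6367) = 7782/(65425873/149726420) - 16145820*(-1/6367) = 7782*(149726420/65425873) + 16145820/6367 = 1165171000440/65425873 + 16145820/6367 = 8474998128602340/416566533391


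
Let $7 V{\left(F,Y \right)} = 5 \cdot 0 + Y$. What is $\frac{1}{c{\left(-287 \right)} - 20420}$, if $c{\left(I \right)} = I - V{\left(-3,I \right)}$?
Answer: $- \frac{1}{20666} \approx -4.8389 \cdot 10^{-5}$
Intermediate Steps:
$V{\left(F,Y \right)} = \frac{Y}{7}$ ($V{\left(F,Y \right)} = \frac{5 \cdot 0 + Y}{7} = \frac{0 + Y}{7} = \frac{Y}{7}$)
$c{\left(I \right)} = \frac{6 I}{7}$ ($c{\left(I \right)} = I - \frac{I}{7} = \frac{6 I}{7}$)
$\frac{1}{c{\left(-287 \right)} - 20420} = \frac{1}{\frac{6}{7} \left(-287\right) - 20420} = \frac{1}{-246 - 20420} = \frac{1}{-20666} = - \frac{1}{20666}$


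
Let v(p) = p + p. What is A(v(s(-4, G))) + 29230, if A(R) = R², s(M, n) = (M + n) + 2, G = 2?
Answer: 29230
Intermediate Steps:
s(M, n) = 2 + M + n
v(p) = 2*p
A(v(s(-4, G))) + 29230 = (2*(2 - 4 + 2))² + 29230 = (2*0)² + 29230 = 0² + 29230 = 0 + 29230 = 29230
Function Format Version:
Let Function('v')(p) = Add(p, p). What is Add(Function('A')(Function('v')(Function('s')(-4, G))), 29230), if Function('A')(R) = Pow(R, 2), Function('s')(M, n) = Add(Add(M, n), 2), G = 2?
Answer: 29230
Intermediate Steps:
Function('s')(M, n) = Add(2, M, n)
Function('v')(p) = Mul(2, p)
Add(Function('A')(Function('v')(Function('s')(-4, G))), 29230) = Add(Pow(Mul(2, Add(2, -4, 2)), 2), 29230) = Add(Pow(Mul(2, 0), 2), 29230) = Add(Pow(0, 2), 29230) = Add(0, 29230) = 29230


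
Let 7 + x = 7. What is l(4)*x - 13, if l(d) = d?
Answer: -13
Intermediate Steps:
x = 0 (x = -7 + 7 = 0)
l(4)*x - 13 = 4*0 - 13 = 0 - 13 = -13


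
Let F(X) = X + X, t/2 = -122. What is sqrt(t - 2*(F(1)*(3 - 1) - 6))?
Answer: 4*I*sqrt(15) ≈ 15.492*I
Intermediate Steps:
t = -244 (t = 2*(-122) = -244)
F(X) = 2*X
sqrt(t - 2*(F(1)*(3 - 1) - 6)) = sqrt(-244 - 2*((2*1)*(3 - 1) - 6)) = sqrt(-244 - 2*(2*2 - 6)) = sqrt(-244 - 2*(4 - 6)) = sqrt(-244 - 2*(-2)) = sqrt(-244 + 4) = sqrt(-240) = 4*I*sqrt(15)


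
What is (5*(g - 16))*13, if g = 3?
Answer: -845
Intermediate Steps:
(5*(g - 16))*13 = (5*(3 - 16))*13 = (5*(-13))*13 = -65*13 = -845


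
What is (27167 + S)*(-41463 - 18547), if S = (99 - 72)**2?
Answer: -1674038960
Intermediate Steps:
S = 729 (S = 27**2 = 729)
(27167 + S)*(-41463 - 18547) = (27167 + 729)*(-41463 - 18547) = 27896*(-60010) = -1674038960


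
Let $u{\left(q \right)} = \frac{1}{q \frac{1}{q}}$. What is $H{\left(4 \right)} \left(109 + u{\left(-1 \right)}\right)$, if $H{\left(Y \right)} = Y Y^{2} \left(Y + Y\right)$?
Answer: $56320$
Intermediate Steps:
$u{\left(q \right)} = 1$ ($u{\left(q \right)} = 1^{-1} = 1$)
$H{\left(Y \right)} = 2 Y^{4}$ ($H{\left(Y \right)} = Y^{3} \cdot 2 Y = 2 Y^{4}$)
$H{\left(4 \right)} \left(109 + u{\left(-1 \right)}\right) = 2 \cdot 4^{4} \left(109 + 1\right) = 2 \cdot 256 \cdot 110 = 512 \cdot 110 = 56320$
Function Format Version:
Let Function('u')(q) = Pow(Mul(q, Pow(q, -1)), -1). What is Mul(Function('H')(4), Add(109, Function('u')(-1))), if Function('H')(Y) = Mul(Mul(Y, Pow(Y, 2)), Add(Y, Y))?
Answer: 56320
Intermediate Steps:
Function('u')(q) = 1 (Function('u')(q) = Pow(1, -1) = 1)
Function('H')(Y) = Mul(2, Pow(Y, 4)) (Function('H')(Y) = Mul(Pow(Y, 3), Mul(2, Y)) = Mul(2, Pow(Y, 4)))
Mul(Function('H')(4), Add(109, Function('u')(-1))) = Mul(Mul(2, Pow(4, 4)), Add(109, 1)) = Mul(Mul(2, 256), 110) = Mul(512, 110) = 56320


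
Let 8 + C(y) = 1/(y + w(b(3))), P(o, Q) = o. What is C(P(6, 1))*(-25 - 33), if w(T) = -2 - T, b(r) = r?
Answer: 406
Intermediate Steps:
C(y) = -8 + 1/(-5 + y) (C(y) = -8 + 1/(y + (-2 - 1*3)) = -8 + 1/(y + (-2 - 3)) = -8 + 1/(y - 5) = -8 + 1/(-5 + y))
C(P(6, 1))*(-25 - 33) = ((41 - 8*6)/(-5 + 6))*(-25 - 33) = ((41 - 48)/1)*(-58) = (1*(-7))*(-58) = -7*(-58) = 406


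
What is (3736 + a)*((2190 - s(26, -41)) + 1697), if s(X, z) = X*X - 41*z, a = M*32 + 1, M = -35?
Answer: 4004010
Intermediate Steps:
a = -1119 (a = -35*32 + 1 = -1120 + 1 = -1119)
s(X, z) = X**2 - 41*z
(3736 + a)*((2190 - s(26, -41)) + 1697) = (3736 - 1119)*((2190 - (26**2 - 41*(-41))) + 1697) = 2617*((2190 - (676 + 1681)) + 1697) = 2617*((2190 - 1*2357) + 1697) = 2617*((2190 - 2357) + 1697) = 2617*(-167 + 1697) = 2617*1530 = 4004010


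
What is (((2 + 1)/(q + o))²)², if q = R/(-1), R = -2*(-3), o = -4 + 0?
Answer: 81/10000 ≈ 0.0081000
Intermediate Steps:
o = -4
R = 6
q = -6 (q = 6/(-1) = 6*(-1) = -6)
(((2 + 1)/(q + o))²)² = (((2 + 1)/(-6 - 4))²)² = ((3/(-10))²)² = ((3*(-⅒))²)² = ((-3/10)²)² = (9/100)² = 81/10000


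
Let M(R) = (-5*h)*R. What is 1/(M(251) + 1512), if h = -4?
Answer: 1/6532 ≈ 0.00015309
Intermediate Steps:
M(R) = 20*R (M(R) = (-5*(-4))*R = 20*R)
1/(M(251) + 1512) = 1/(20*251 + 1512) = 1/(5020 + 1512) = 1/6532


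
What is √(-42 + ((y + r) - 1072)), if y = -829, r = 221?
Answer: I*√1722 ≈ 41.497*I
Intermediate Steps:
√(-42 + ((y + r) - 1072)) = √(-42 + ((-829 + 221) - 1072)) = √(-42 + (-608 - 1072)) = √(-42 - 1680) = √(-1722) = I*√1722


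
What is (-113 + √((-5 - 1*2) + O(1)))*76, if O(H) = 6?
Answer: -8588 + 76*I ≈ -8588.0 + 76.0*I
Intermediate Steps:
(-113 + √((-5 - 1*2) + O(1)))*76 = (-113 + √((-5 - 1*2) + 6))*76 = (-113 + √((-5 - 2) + 6))*76 = (-113 + √(-7 + 6))*76 = (-113 + √(-1))*76 = (-113 + I)*76 = -8588 + 76*I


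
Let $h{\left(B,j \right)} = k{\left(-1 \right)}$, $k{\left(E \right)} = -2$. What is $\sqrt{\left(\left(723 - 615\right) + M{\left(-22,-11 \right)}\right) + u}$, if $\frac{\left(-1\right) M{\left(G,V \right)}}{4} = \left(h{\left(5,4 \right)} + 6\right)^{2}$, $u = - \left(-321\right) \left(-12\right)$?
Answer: $4 i \sqrt{238} \approx 61.709 i$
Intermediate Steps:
$h{\left(B,j \right)} = -2$
$u = -3852$ ($u = \left(-1\right) 3852 = -3852$)
$M{\left(G,V \right)} = -64$ ($M{\left(G,V \right)} = - 4 \left(-2 + 6\right)^{2} = - 4 \cdot 4^{2} = \left(-4\right) 16 = -64$)
$\sqrt{\left(\left(723 - 615\right) + M{\left(-22,-11 \right)}\right) + u} = \sqrt{\left(\left(723 - 615\right) - 64\right) - 3852} = \sqrt{\left(108 - 64\right) - 3852} = \sqrt{44 - 3852} = \sqrt{-3808} = 4 i \sqrt{238}$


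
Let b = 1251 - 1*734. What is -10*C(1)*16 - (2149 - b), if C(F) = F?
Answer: -1792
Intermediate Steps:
b = 517 (b = 1251 - 734 = 517)
-10*C(1)*16 - (2149 - b) = -10*1*16 - (2149 - 1*517) = -10*16 - (2149 - 517) = -160 - 1*1632 = -160 - 1632 = -1792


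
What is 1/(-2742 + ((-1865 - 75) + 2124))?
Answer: -1/2558 ≈ -0.00039093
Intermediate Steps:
1/(-2742 + ((-1865 - 75) + 2124)) = 1/(-2742 + (-1940 + 2124)) = 1/(-2742 + 184) = 1/(-2558) = -1/2558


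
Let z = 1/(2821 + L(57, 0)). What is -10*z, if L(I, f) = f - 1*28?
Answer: -10/2793 ≈ -0.0035804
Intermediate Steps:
L(I, f) = -28 + f (L(I, f) = f - 28 = -28 + f)
z = 1/2793 (z = 1/(2821 + (-28 + 0)) = 1/(2821 - 28) = 1/2793 ≈ 0.00035804)
-10*z = -10*1/2793 = -10/2793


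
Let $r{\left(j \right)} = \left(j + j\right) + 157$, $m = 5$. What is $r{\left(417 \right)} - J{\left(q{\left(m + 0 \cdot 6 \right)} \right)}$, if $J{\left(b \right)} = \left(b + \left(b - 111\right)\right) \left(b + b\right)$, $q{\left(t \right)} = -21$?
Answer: $-5435$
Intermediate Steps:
$r{\left(j \right)} = 157 + 2 j$ ($r{\left(j \right)} = 2 j + 157 = 157 + 2 j$)
$J{\left(b \right)} = 2 b \left(-111 + 2 b\right)$ ($J{\left(b \right)} = \left(b + \left(b - 111\right)\right) 2 b = \left(b + \left(-111 + b\right)\right) 2 b = \left(-111 + 2 b\right) 2 b = 2 b \left(-111 + 2 b\right)$)
$r{\left(417 \right)} - J{\left(q{\left(m + 0 \cdot 6 \right)} \right)} = \left(157 + 2 \cdot 417\right) - 2 \left(-21\right) \left(-111 + 2 \left(-21\right)\right) = \left(157 + 834\right) - 2 \left(-21\right) \left(-111 - 42\right) = 991 - 2 \left(-21\right) \left(-153\right) = 991 - 6426 = -5435$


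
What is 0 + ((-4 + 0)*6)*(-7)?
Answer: 168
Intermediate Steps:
0 + ((-4 + 0)*6)*(-7) = 0 - 4*6*(-7) = 0 - 24*(-7) = 0 + 168 = 168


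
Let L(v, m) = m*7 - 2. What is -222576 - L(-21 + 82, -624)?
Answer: -218206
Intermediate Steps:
L(v, m) = -2 + 7*m (L(v, m) = 7*m - 2 = -2 + 7*m)
-222576 - L(-21 + 82, -624) = -222576 - (-2 + 7*(-624)) = -222576 - (-2 - 4368) = -222576 - 1*(-4370) = -222576 + 4370 = -218206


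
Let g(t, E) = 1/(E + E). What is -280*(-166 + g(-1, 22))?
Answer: 511210/11 ≈ 46474.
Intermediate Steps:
g(t, E) = 1/(2*E)
-280*(-166 + g(-1, 22)) = -280*(-166 + (1/2)/22) = -280*(-166 + (1/2)*(1/22)) = -280*(-166 + 1/44) = -280*(-7303/44) = 511210/11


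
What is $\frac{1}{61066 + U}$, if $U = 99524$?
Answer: $\frac{1}{160590} \approx 6.227 \cdot 10^{-6}$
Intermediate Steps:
$\frac{1}{61066 + U} = \frac{1}{61066 + 99524} = \frac{1}{160590}$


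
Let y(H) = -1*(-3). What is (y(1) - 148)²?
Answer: 21025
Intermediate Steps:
y(H) = 3
(y(1) - 148)² = (3 - 148)² = (-145)² = 21025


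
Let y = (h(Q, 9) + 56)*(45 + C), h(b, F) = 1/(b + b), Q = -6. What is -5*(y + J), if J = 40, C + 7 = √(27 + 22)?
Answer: -51125/4 ≈ -12781.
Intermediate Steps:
C = 0 (C = -7 + √(27 + 22) = -7 + √49 = -7 + 7 = 0)
h(b, F) = 1/(2*b)
y = 10065/4 (y = ((½)/(-6) + 56)*(45 + 0) = ((½)*(-⅙) + 56)*45 = (-1/12 + 56)*45 = (671/12)*45 = 10065/4 ≈ 2516.3)
-5*(y + J) = -5*(10065/4 + 40) = -5*10225/4 = -51125/4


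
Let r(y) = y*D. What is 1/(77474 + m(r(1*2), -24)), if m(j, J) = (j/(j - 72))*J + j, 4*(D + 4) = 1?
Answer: 106/8211209 ≈ 1.2909e-5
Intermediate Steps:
D = -15/4 (D = -4 + (1/4)*1 = -4 + 1/4 = -15/4 ≈ -3.7500)
r(y) = -15*y/4 (r(y) = y*(-15/4) = -15*y/4)
m(j, J) = j + J*j/(-72 + j) (m(j, J) = (j/(-72 + j))*J + j = J*j/(-72 + j) + j = j + J*j/(-72 + j))
1/(77474 + m(r(1*2), -24)) = 1/(77474 + (-15*2/4)*(-72 - 24 - 15*2/4)/(-72 - 15*2/4)) = 1/(77474 + (-15/4*2)*(-72 - 24 - 15/4*2)/(-72 - 15/4*2)) = 1/(77474 - 15*(-72 - 24 - 15/2)/(2*(-72 - 15/2))) = 1/(77474 - 15/2*(-207/2)/(-159/2)) = 1/(77474 - 15/2*(-2/159)*(-207/2)) = 1/(77474 - 1035/106) = 1/(8211209/106) = 106/8211209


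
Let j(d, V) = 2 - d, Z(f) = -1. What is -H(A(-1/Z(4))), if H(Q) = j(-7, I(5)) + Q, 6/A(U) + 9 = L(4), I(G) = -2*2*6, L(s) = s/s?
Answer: -33/4 ≈ -8.2500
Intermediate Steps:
L(s) = 1
I(G) = -24 (I(G) = -4*6 = -24)
A(U) = -¾ (A(U) = 6/(-9 + 1) = 6/(-8) = 6*(-⅛) = -¾)
H(Q) = 9 + Q (H(Q) = (2 - 1*(-7)) + Q = (2 + 7) + Q = 9 + Q)
-H(A(-1/Z(4))) = -(9 - ¾) = -1*33/4 = -33/4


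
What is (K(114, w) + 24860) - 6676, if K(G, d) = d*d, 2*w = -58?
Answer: 19025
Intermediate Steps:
w = -29 (w = (1/2)*(-58) = -29)
K(G, d) = d**2
(K(114, w) + 24860) - 6676 = ((-29)**2 + 24860) - 6676 = (841 + 24860) - 6676 = 25701 - 6676 = 19025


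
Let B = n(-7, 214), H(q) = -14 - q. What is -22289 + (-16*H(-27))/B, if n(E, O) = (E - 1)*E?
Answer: -156049/7 ≈ -22293.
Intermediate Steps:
n(E, O) = E*(-1 + E) (n(E, O) = (-1 + E)*E = E*(-1 + E))
B = 56 (B = -7*(-1 - 7) = -7*(-8) = 56)
-22289 + (-16*H(-27))/B = -22289 - 16*(-14 - 1*(-27))/56 = -22289 - 16*(-14 + 27)*(1/56) = -22289 - 16*13*(1/56) = -22289 - 208*1/56 = -22289 - 26/7 = -156049/7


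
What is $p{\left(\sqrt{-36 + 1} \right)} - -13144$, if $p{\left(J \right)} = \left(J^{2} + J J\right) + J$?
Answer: $13074 + i \sqrt{35} \approx 13074.0 + 5.9161 i$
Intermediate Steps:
$p{\left(J \right)} = J + 2 J^{2}$ ($p{\left(J \right)} = \left(J^{2} + J^{2}\right) + J = 2 J^{2} + J = J + 2 J^{2}$)
$p{\left(\sqrt{-36 + 1} \right)} - -13144 = \sqrt{-36 + 1} \left(1 + 2 \sqrt{-36 + 1}\right) - -13144 = \sqrt{-35} \left(1 + 2 \sqrt{-35}\right) + 13144 = i \sqrt{35} \left(1 + 2 i \sqrt{35}\right) + 13144 = 13144 + i \sqrt{35} \left(1 + 2 i \sqrt{35}\right)$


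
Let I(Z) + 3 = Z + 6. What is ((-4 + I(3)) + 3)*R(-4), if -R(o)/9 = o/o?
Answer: -45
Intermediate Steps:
I(Z) = 3 + Z (I(Z) = -3 + (Z + 6) = -3 + (6 + Z) = 3 + Z)
R(o) = -9 (R(o) = -9*o/o = -9*1 = -9)
((-4 + I(3)) + 3)*R(-4) = ((-4 + (3 + 3)) + 3)*(-9) = ((-4 + 6) + 3)*(-9) = (2 + 3)*(-9) = 5*(-9) = -45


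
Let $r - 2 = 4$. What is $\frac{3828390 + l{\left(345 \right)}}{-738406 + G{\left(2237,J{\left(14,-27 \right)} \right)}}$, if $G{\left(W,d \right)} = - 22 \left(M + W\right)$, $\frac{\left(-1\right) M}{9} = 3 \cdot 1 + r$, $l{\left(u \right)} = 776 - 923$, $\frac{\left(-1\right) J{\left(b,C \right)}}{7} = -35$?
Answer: $- \frac{1276081}{261946} \approx -4.8715$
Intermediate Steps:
$r = 6$ ($r = 2 + 4 = 6$)
$J{\left(b,C \right)} = 245$ ($J{\left(b,C \right)} = \left(-7\right) \left(-35\right) = 245$)
$l{\left(u \right)} = -147$ ($l{\left(u \right)} = 776 - 923 = -147$)
$M = -81$ ($M = - 9 \left(3 \cdot 1 + 6\right) = - 9 \left(3 + 6\right) = \left(-9\right) 9 = -81$)
$G{\left(W,d \right)} = 1782 - 22 W$ ($G{\left(W,d \right)} = - 22 \left(-81 + W\right) = 1782 - 22 W$)
$\frac{3828390 + l{\left(345 \right)}}{-738406 + G{\left(2237,J{\left(14,-27 \right)} \right)}} = \frac{3828390 - 147}{-738406 + \left(1782 - 49214\right)} = \frac{3828243}{-738406 + \left(1782 - 49214\right)} = \frac{3828243}{-738406 - 47432} = \frac{3828243}{-785838} = 3828243 \left(- \frac{1}{785838}\right) = - \frac{1276081}{261946}$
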